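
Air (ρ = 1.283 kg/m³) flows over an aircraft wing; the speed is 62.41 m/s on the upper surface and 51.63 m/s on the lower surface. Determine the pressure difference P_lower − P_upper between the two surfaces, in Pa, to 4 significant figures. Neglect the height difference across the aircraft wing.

ΔP ≈ 788.6 Pa

The pressure is lower where the speed is higher: ΔP = ½ρ(v_up² − v_low²).
ΔP = ½·1.283·(62.41² − 51.63²) = 788.6 Pa.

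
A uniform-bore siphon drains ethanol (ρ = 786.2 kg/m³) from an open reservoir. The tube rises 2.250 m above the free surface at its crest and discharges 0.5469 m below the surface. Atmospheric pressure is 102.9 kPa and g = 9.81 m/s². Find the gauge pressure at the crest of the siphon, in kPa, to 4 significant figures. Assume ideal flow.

From the surface to the outlet (both open to atmosphere, surface at rest): v = √(2g·h_out) = √(2·9.81·0.5469) = 3.276 m/s.
With constant cross-section the crest speed equals v; applying Bernoulli from the surface up to the crest, P_top = P_atm − ½ρv² − ρg·h_top.
P_top = 102900 − ½·786.2·3.276² − 786.2·9.81·2.250 = 81330 Pa. So P_gauge = P_top − P_atm = -21570 Pa.

-21.57 kPa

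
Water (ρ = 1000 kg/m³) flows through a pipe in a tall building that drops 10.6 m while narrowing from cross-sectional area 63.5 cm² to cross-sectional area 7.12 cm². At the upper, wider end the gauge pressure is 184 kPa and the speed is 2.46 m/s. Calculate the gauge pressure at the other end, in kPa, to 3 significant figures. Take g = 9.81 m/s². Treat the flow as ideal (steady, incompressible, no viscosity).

By continuity, v₂ = v₁·A₁/A₂ = 2.46·(63.5/7.12) = 21.9 m/s.
Applying Bernoulli between the two ends and solving for P₂: P₂ = P₁ + ½ρ(v₁² − v₂²) − ρgΔh.
P₂ = 184000 + ½·1000·(2.46² − 21.9²) − 1000·9.81·(−10.6) = 184000 + (-238000) − (-104000) = 50300 Pa.

P₂ ≈ 50.3 kPa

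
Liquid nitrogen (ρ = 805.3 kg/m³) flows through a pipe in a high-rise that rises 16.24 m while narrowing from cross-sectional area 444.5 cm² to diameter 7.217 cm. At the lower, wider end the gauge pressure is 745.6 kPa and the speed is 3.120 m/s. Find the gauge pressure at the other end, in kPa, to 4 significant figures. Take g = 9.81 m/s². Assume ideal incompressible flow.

158.4 kPa

By continuity, v₂ = v₁·A₁/A₂ = 3.120·(444.5/40.91) = 33.90 m/s.
Applying Bernoulli between the two ends and solving for P₂: P₂ = P₁ + ½ρ(v₁² − v₂²) − ρgΔh.
P₂ = 745600 + ½·805.3·(3.120² − 33.90²) − 805.3·9.81·(+16.24) = 745600 + (-458900) − (128300) = 158400 Pa.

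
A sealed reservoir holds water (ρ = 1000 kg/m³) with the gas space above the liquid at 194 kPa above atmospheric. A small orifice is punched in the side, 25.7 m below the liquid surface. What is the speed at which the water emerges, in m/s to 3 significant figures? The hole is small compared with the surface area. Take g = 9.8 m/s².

Take point 1 at the surface (v₁ ≈ 0) and point 2 at the hole (at atmospheric pressure). Bernoulli: P₁ + ρg h = P_atm + ½ρv₂².
With P₁ − P_atm = 194000 Pa, v₂ = √(2gh + 2ΔP/ρ) = √(2·9.8·25.7 + 2·194000/1000) = 29.9 m/s.

v ≈ 29.9 m/s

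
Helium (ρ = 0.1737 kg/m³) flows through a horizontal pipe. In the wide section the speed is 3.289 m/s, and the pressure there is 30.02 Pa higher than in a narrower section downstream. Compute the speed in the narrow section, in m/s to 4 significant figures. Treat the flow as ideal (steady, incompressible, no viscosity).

v₂ ≈ 18.88 m/s

Along the level pipe P + ½ρv² is conserved, hence v₂² = v₁² + 2(P₁ − P₂)/ρ.
v₂ = √(3.289² + 2·30.02/0.1737) = √(10.82 + 345.7) = 18.88 m/s.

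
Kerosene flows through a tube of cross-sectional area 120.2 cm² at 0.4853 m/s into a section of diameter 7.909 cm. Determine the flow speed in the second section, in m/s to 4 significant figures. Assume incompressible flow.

The volume flow rate is constant, so v₂ = (A₁/A₂)v₁ = (120.2/49.13)·0.4853 = 1.187 m/s.

v₂ = 1.187 m/s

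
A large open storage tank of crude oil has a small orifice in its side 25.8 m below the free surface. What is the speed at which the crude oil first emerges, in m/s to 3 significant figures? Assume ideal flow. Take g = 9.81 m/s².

22.5 m/s

The surface is effectively still and both ends are open, so ½v² = gh and v = √(2·9.81·25.8) = 22.5 m/s.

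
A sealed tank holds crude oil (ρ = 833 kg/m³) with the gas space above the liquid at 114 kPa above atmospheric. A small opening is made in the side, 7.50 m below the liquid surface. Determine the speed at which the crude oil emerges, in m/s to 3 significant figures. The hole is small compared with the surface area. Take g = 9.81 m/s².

Take point 1 at the surface (v₁ ≈ 0) and point 2 at the hole (at atmospheric pressure). Bernoulli: P₁ + ρg h = P_atm + ½ρv₂².
With P₁ − P_atm = 114000 Pa, v₂ = √(2gh + 2ΔP/ρ) = √(2·9.81·7.50 + 2·114000/833) = 20.5 m/s.

v ≈ 20.5 m/s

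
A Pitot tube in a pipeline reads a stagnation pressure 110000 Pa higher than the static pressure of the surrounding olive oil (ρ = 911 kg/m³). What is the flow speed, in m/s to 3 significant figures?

15.5 m/s

At the stagnation point the flow is brought to rest, so Bernoulli gives P_stag − P_static = ½ρv².
v = √(2ΔP/ρ) = √(2·110000/911) = 15.5 m/s.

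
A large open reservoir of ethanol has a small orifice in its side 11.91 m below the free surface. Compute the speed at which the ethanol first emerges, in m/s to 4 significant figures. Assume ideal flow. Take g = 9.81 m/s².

Torricelli's result v = √(2gh) gives v = √(2·9.81·11.91) = 15.29 m/s.

v = 15.29 m/s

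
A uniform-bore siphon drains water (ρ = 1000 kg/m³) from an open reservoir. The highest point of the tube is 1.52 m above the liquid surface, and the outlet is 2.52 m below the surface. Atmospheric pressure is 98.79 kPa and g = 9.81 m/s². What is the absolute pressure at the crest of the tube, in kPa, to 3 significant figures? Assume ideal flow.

From the surface to the outlet (both open to atmosphere, surface at rest): v = √(2g·h_out) = √(2·9.81·2.52) = 7.03 m/s.
With constant cross-section the crest speed equals v; applying Bernoulli from the surface up to the crest, P_top = P_atm − ½ρv² − ρg·h_top.
P_top = 98790 − ½·1000·7.03² − 1000·9.81·1.52 = 59200 Pa.

P_top ≈ 59.2 kPa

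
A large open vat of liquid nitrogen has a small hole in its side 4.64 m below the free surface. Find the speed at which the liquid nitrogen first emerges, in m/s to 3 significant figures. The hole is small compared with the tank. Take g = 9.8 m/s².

With the surface at rest and both surface and jet at atmospheric pressure, Bernoulli gives ρg h = ½ρv², so v = √(2gh) = √(2·9.8·4.64) = 9.54 m/s.

9.54 m/s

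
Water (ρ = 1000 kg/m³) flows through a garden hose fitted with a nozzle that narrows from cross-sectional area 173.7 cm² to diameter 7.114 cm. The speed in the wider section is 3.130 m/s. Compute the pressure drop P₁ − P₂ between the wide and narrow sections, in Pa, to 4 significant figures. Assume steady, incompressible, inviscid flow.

ΔP ≈ 88650 Pa

Continuity gives A₁v₁ = A₂v₂, so v₂ = (173.7 cm²)/(39.75 cm²) × 3.130 m/s = 13.68 m/s.
Along the horizontal streamline, P + ½ρv² is constant.
P₁ − P₂ = ½·1000·(13.68² − 3.130²) = ½·1000·177.3 = 88650 Pa.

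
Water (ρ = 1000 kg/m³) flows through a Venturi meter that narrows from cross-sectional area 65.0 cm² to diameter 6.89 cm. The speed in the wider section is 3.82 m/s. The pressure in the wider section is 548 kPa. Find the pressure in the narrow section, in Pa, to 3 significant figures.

P₂ ≈ 533000 Pa

Mass conservation (A₁v₁ = A₂v₂) gives v₂ = 3.82 × 65.0/37.3 = 6.66 m/s.
Bernoulli (h₁ = h₂): P₁ − P₂ = ½ρ(v₂² − v₁²).
P₂ = P₁ − ½ρ(v₂² − v₁²) = 548000 − ½·1000·(6.66² − 3.82²) = 548000 − 14900 = 533000 Pa.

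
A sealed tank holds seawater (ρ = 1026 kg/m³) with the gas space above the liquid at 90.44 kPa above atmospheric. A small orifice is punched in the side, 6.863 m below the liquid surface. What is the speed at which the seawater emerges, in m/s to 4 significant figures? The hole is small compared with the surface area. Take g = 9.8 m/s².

v = 17.63 m/s

Take point 1 at the surface (v₁ ≈ 0) and point 2 at the hole (at atmospheric pressure). Bernoulli: P₁ + ρg h = P_atm + ½ρv₂².
With P₁ − P_atm = 90440 Pa, v₂ = √(2gh + 2ΔP/ρ) = √(2·9.8·6.863 + 2·90440/1026) = 17.63 m/s.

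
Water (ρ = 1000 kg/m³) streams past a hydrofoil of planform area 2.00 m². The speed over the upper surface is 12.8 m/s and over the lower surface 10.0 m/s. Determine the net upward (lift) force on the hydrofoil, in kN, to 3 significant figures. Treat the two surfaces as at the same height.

F ≈ 63.8 kN

From P + ½ρv² = const at equal height, P_low − P_up = ½ρ(v_up² − v_low²).
ΔP = ½·1000·(12.8² − 10.0²) = 31900 Pa.
Lift = ΔP · A = 31900 × 2.00 = 63800 N.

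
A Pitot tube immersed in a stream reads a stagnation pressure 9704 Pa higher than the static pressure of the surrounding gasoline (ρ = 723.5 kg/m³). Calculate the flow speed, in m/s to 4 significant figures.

v ≈ 5.179 m/s

Bernoulli between the free stream and the stagnation point: ½ρv² = P_stag − P_static.
v = √(2ΔP/ρ) = √(2·9704/723.5) = 5.179 m/s.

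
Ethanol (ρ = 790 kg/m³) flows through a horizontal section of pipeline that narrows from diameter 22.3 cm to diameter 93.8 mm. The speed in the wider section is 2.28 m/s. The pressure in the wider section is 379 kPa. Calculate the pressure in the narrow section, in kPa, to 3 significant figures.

Continuity gives A₁v₁ = A₂v₂, so v₂ = (391 cm²)/(69.1 cm²) × 2.28 m/s = 12.9 m/s.
With no height change, Bernoulli's equation is P₁ + ½ρv₁² = P₂ + ½ρv₂².
P₂ = P₁ − ½ρ(v₂² − v₁²) = 379000 − ½·790·(12.9² − 2.28²) = 379000 − 63500 = 315000 Pa.

P₂ ≈ 315 kPa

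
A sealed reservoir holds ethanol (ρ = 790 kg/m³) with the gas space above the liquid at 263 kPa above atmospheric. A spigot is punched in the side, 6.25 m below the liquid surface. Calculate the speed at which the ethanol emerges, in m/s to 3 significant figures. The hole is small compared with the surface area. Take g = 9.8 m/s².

Take point 1 at the surface (v₁ ≈ 0) and point 2 at the hole (at atmospheric pressure). Bernoulli: P₁ + ρg h = P_atm + ½ρv₂².
With P₁ − P_atm = 263000 Pa, v₂ = √(2gh + 2ΔP/ρ) = √(2·9.8·6.25 + 2·263000/790) = 28.1 m/s.

28.1 m/s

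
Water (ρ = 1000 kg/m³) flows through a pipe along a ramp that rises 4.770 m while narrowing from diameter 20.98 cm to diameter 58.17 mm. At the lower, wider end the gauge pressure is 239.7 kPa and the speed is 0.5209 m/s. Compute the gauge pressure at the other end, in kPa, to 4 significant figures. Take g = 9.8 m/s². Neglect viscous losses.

170.1 kPa

Continuity gives A₁v₁ = A₂v₂, so v₂ = (345.7 cm²)/(26.58 cm²) × 0.5209 m/s = 6.776 m/s.
Energy conservation along the streamline gives P₂ = P₁ − ½ρ(v₂² − v₁²) − ρg(h₂ − h₁).
P₂ = 239700 + ½·1000·(0.5209² − 6.776²) − 1000·9.8·(+4.770) = 239700 + (-22820) − (46750) = 170100 Pa.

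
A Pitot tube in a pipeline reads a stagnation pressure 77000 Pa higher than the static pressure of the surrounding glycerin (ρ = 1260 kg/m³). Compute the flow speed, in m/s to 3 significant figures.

v ≈ 11.1 m/s

Bernoulli between the free stream and the stagnation point: ½ρv² = P_stag − P_static.
v = √(2ΔP/ρ) = √(2·77000/1260) = 11.1 m/s.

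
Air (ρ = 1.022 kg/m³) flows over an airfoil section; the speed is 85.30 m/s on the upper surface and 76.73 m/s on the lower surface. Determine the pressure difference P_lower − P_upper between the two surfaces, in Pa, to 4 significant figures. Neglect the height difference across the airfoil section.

With negligible Δh, P + ½ρv² is constant, so P_low − P_up = ½ρ(v_up² − v_low²).
ΔP = ½·1.022·(85.30² − 76.73²) = 709.6 Pa.

ΔP ≈ 709.6 Pa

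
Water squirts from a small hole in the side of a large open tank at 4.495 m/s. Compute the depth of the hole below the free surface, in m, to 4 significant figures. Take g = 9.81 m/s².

Torricelli: v = √(2gh), so h = v²/(2g).
h = 4.495²/(2·9.81) = 20.21/19.62 = 1.030 m.

h ≈ 1.030 m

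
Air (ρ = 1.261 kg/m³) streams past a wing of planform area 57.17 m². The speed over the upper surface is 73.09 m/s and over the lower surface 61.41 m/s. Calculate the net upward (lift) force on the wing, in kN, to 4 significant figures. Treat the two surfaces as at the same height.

From P + ½ρv² = const at equal height, P_low − P_up = ½ρ(v_up² − v_low²).
ΔP = ½·1.261·(73.09² − 61.41²) = 990.5 Pa.
Lift = ΔP · A = 990.5 × 57.17 = 56630 N.

56.63 kN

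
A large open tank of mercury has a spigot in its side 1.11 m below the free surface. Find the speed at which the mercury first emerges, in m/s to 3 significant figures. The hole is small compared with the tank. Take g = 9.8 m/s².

Bernoulli from surface to hole (P equal, v_surface ≈ 0): v = √(2gh) = √(2×9.8×1.11) = 4.66 m/s.

v ≈ 4.66 m/s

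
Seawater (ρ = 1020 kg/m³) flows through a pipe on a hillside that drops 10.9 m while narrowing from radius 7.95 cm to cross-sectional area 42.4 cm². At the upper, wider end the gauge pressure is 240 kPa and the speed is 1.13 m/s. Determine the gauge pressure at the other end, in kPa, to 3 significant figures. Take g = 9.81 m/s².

By continuity, v₂ = v₁·A₁/A₂ = 1.13·(199/42.4) = 5.29 m/s.
Applying Bernoulli between the two ends and solving for P₂: P₂ = P₁ + ½ρ(v₁² − v₂²) − ρgΔh.
P₂ = 240000 + ½·1020·(1.13² − 5.29²) − 1020·9.81·(−10.9) = 240000 + (-13600) − (-109000) = 335000 Pa.

P₂ ≈ 335 kPa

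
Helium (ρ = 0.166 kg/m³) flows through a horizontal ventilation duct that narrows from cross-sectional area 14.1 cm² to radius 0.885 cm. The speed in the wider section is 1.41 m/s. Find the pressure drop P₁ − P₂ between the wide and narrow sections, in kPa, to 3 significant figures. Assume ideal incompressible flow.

ΔP ≈ 0.00525 kPa

By continuity, v₂ = v₁·A₁/A₂ = 1.41·(14.1/2.46) = 8.08 m/s.
Bernoulli (h₁ = h₂): P₁ − P₂ = ½ρ(v₂² − v₁²).
P₁ − P₂ = ½·0.166·(8.08² − 1.41²) = ½·0.166·63.3 = 5.25 Pa.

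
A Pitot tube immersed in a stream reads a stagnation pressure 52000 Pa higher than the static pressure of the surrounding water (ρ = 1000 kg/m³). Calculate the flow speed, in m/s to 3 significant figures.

10.2 m/s

Bernoulli between the free stream and the stagnation point: ½ρv² = P_stag − P_static.
v = √(2ΔP/ρ) = √(2·52000/1000) = 10.2 m/s.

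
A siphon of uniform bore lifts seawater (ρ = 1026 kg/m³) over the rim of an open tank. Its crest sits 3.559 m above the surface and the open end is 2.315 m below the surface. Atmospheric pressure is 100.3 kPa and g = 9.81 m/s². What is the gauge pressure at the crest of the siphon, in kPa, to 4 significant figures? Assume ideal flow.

The outlet speed comes from Torricelli: v = √(2g·2.315) = 6.739 m/s.
With constant cross-section the crest speed equals v; applying Bernoulli from the surface up to the crest, P_top = P_atm − ½ρv² − ρg·h_top.
P_top = 100300 − ½·1026·6.739² − 1026·9.81·3.559 = 41180 Pa. So P_gauge = P_top − P_atm = -59120 Pa.

P_gauge = -59.12 kPa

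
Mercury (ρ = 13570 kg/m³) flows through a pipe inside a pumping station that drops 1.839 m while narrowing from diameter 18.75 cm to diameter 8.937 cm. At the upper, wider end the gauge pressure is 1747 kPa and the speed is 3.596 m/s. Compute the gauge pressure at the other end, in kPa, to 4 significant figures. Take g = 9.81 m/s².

P₂ = 379.6 kPa

Continuity gives A₁v₁ = A₂v₂, so v₂ = (276.1 cm²)/(62.73 cm²) × 3.596 m/s = 15.83 m/s.
Bernoulli: P₁ + ½ρv₁² + ρg h₁ = P₂ + ½ρv₂² + ρg h₂, so P₂ = P₁ + ½ρ(v₁² − v₂²) − ρg(h₂ − h₁).
P₂ = 1747000 + ½·13570·(3.596² − 15.83²) − 13570·9.81·(−1.839) = 1747000 + (-1612000) − (-244800) = 379600 Pa.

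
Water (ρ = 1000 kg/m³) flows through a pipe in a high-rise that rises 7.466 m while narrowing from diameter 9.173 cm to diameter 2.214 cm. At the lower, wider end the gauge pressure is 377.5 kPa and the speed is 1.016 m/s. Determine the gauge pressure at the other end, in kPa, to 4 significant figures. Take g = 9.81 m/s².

152.7 kPa

By continuity, v₂ = v₁·A₁/A₂ = 1.016·(66.09/3.850) = 17.44 m/s.
Bernoulli: P₁ + ½ρv₁² + ρg h₁ = P₂ + ½ρv₂² + ρg h₂, so P₂ = P₁ + ½ρ(v₁² − v₂²) − ρg(h₂ − h₁).
P₂ = 377500 + ½·1000·(1.016² − 17.44²) − 1000·9.81·(+7.466) = 377500 + (-151600) − (73240) = 152700 Pa.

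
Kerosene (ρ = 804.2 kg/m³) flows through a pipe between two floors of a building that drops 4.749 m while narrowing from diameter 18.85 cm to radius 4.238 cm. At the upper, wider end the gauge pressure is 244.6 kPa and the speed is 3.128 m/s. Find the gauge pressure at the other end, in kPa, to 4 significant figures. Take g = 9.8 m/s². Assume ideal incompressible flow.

P₂ ≈ 189.7 kPa

Continuity gives A₁v₁ = A₂v₂, so v₂ = (279.1 cm²)/(56.43 cm²) × 3.128 m/s = 15.47 m/s.
Bernoulli: P₁ + ½ρv₁² + ρg h₁ = P₂ + ½ρv₂² + ρg h₂, so P₂ = P₁ + ½ρ(v₁² − v₂²) − ρg(h₂ − h₁).
P₂ = 244600 + ½·804.2·(3.128² − 15.47²) − 804.2·9.8·(−4.749) = 244600 + (-92300) − (-37430) = 189700 Pa.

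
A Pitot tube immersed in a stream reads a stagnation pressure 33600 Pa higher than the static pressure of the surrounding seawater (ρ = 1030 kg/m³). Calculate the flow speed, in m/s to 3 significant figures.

v = 8.08 m/s

At the stagnation point the flow is brought to rest, so Bernoulli gives P_stag − P_static = ½ρv².
v = √(2ΔP/ρ) = √(2·33600/1030) = 8.08 m/s.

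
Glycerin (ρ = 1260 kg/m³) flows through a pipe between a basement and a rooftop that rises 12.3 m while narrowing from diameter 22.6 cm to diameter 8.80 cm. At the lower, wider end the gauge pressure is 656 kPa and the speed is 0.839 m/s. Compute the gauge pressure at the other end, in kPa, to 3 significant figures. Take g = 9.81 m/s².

P₂ ≈ 485 kPa

By continuity, v₂ = v₁·A₁/A₂ = 0.839·(401/60.8) = 5.53 m/s.
Energy conservation along the streamline gives P₂ = P₁ − ½ρ(v₂² − v₁²) − ρg(h₂ − h₁).
P₂ = 656000 + ½·1260·(0.839² − 5.53²) − 1260·9.81·(+12.3) = 656000 + (-18800) − (152000) = 485000 Pa.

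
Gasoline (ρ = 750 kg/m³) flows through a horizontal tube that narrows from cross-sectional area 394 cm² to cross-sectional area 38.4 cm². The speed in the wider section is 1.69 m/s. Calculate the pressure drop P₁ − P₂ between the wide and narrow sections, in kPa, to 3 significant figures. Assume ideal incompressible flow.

ΔP ≈ 112 kPa

The volume flow rate is constant, so v₂ = (A₁/A₂)v₁ = (394/38.4)·1.69 = 17.3 m/s.
The pipe is horizontal, so Bernoulli reduces to P₁ + ½ρv₁² = P₂ + ½ρv₂².
P₁ − P₂ = ½·750·(17.3² − 1.69²) = ½·750·298 = 112000 Pa.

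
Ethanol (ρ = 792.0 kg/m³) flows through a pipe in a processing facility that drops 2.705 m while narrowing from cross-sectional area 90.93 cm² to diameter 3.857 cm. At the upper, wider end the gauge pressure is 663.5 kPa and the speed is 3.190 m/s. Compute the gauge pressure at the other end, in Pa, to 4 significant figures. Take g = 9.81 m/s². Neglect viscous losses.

Mass conservation (A₁v₁ = A₂v₂) gives v₂ = 3.190 × 90.93/11.68 = 24.83 m/s.
Bernoulli: P₁ + ½ρv₁² + ρg h₁ = P₂ + ½ρv₂² + ρg h₂, so P₂ = P₁ + ½ρ(v₁² − v₂²) − ρg(h₂ − h₁).
P₂ = 663500 + ½·792.0·(3.190² − 24.83²) − 792.0·9.81·(−2.705) = 663500 + (-240000) − (-21020) = 444500 Pa.

P₂ ≈ 444500 Pa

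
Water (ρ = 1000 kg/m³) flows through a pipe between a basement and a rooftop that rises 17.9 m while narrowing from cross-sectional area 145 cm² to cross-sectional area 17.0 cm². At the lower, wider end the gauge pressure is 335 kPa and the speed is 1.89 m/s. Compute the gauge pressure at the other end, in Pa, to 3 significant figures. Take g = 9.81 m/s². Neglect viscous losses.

P₂ ≈ 31300 Pa

The volume flow rate is constant, so v₂ = (A₁/A₂)v₁ = (145/17.0)·1.89 = 16.1 m/s.
Applying Bernoulli between the two ends and solving for P₂: P₂ = P₁ + ½ρ(v₁² − v₂²) − ρgΔh.
P₂ = 335000 + ½·1000·(1.89² − 16.1²) − 1000·9.81·(+17.9) = 335000 + (-128000) − (176000) = 31300 Pa.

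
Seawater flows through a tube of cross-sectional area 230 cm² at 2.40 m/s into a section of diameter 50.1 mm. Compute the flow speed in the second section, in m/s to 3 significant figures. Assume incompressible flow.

The volume flow rate is constant, so v₂ = (A₁/A₂)v₁ = (230/19.7)·2.40 = 28.0 m/s.

28.0 m/s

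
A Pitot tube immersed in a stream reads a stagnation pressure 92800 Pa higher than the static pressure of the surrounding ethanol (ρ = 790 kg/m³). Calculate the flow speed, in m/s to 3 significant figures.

v ≈ 15.3 m/s

At the stagnation point the flow is brought to rest, so Bernoulli gives P_stag − P_static = ½ρv².
v = √(2ΔP/ρ) = √(2·92800/790) = 15.3 m/s.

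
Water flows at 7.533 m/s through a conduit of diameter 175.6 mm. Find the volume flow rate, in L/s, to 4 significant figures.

182.4 L/s

Q = A·v = 0.02422 m² × 7.533 m/s = 0.1824 m³/s.
Converting: 0.1824 m³/s × 1000 = 182.4 L/s.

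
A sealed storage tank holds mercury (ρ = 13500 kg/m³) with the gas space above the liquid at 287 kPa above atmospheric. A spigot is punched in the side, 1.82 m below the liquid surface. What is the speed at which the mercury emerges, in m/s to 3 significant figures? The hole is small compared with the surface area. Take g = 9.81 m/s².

Take point 1 at the surface (v₁ ≈ 0) and point 2 at the hole (at atmospheric pressure). Bernoulli: P₁ + ρg h = P_atm + ½ρv₂².
With P₁ − P_atm = 287000 Pa, v₂ = √(2gh + 2ΔP/ρ) = √(2·9.81·1.82 + 2·287000/13500) = 8.84 m/s.

v ≈ 8.84 m/s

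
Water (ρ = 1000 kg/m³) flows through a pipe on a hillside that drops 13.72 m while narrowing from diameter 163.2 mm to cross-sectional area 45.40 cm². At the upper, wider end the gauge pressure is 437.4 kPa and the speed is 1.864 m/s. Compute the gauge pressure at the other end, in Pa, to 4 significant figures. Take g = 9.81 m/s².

By continuity, v₂ = v₁·A₁/A₂ = 1.864·(209.2/45.40) = 8.589 m/s.
Applying Bernoulli between the two ends and solving for P₂: P₂ = P₁ + ½ρ(v₁² − v₂²) − ρgΔh.
P₂ = 437400 + ½·1000·(1.864² − 8.589²) − 1000·9.81·(−13.72) = 437400 + (-35140) − (-134600) = 536800 Pa.

P₂ ≈ 536800 Pa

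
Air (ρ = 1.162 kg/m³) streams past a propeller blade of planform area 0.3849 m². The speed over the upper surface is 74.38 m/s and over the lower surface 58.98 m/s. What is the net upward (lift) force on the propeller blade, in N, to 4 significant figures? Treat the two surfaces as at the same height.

F ≈ 459.3 N

The faster flow above has the lower pressure; Bernoulli (same height) gives ΔP = ½ρ(v_up² − v_low²).
ΔP = ½·1.162·(74.38² − 58.98²) = 1193 Pa.
Lift = ΔP · A = 1193 × 0.3849 = 459.3 N.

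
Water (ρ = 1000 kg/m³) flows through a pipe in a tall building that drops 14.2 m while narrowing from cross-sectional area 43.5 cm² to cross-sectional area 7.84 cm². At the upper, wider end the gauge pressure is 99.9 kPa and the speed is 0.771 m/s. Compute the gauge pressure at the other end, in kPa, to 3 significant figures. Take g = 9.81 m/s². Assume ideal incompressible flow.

P₂ ≈ 230 kPa

Mass conservation (A₁v₁ = A₂v₂) gives v₂ = 0.771 × 43.5/7.84 = 4.28 m/s.
Bernoulli: P₁ + ½ρv₁² + ρg h₁ = P₂ + ½ρv₂² + ρg h₂, so P₂ = P₁ + ½ρ(v₁² − v₂²) − ρg(h₂ − h₁).
P₂ = 99900 + ½·1000·(0.771² − 4.28²) − 1000·9.81·(−14.2) = 99900 + (-8850) − (-139000) = 230000 Pa.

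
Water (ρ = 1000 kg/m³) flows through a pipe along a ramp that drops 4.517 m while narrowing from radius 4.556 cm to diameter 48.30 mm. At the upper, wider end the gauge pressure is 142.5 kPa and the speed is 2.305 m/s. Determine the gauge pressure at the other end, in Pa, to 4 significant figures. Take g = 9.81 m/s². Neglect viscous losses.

P₂ ≈ 155800 Pa

Continuity gives A₁v₁ = A₂v₂, so v₂ = (65.21 cm²)/(18.32 cm²) × 2.305 m/s = 8.204 m/s.
Applying Bernoulli between the two ends and solving for P₂: P₂ = P₁ + ½ρ(v₁² − v₂²) − ρgΔh.
P₂ = 142500 + ½·1000·(2.305² − 8.204²) − 1000·9.81·(−4.517) = 142500 + (-30990) − (-44310) = 155800 Pa.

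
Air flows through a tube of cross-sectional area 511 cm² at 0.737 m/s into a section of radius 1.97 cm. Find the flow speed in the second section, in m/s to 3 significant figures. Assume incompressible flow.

Mass conservation (A₁v₁ = A₂v₂) gives v₂ = 0.737 × 511/12.2 = 30.9 m/s.

v₂ ≈ 30.9 m/s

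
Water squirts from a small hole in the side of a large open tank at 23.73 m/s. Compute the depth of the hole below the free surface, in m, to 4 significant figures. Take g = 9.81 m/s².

Inverting v = √(2gh) gives h = v² / 2g.
h = 23.73²/(2·9.81) = 563.1/19.62 = 28.70 m.

28.70 m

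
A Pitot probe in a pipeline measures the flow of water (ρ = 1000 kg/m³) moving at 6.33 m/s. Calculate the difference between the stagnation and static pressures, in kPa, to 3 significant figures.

At the stagnation point the flow is brought to rest, so Bernoulli gives P_stag − P_static = ½ρv².
ΔP = ½·1000·6.33² = 20000 Pa.

ΔP = 20.0 kPa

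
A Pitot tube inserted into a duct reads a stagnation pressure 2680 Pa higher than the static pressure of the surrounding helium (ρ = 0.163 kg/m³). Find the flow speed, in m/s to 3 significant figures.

At the stagnation point the flow is brought to rest, so Bernoulli gives P_stag − P_static = ½ρv².
v = √(2ΔP/ρ) = √(2·2680/0.163) = 181 m/s.

v = 181 m/s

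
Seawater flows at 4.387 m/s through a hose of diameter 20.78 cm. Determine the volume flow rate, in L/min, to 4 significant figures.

Q = A·v = 0.03391 m² × 4.387 m/s = 0.1488 m³/s.
Converting: 0.1488 m³/s × 60000 = 8927 L/min.

Q ≈ 8927 L/min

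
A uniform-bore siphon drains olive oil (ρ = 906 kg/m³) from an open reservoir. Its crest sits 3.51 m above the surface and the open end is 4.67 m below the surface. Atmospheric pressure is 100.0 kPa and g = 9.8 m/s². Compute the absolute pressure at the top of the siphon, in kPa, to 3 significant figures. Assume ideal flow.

P_top ≈ 27.4 kPa

Bernoulli surface→outlet gives ½v² = g·h_out, so v = √(2·9.8·4.67) = 9.57 m/s.
With constant cross-section the crest speed equals v; applying Bernoulli from the surface up to the crest, P_top = P_atm − ½ρv² − ρg·h_top.
P_top = 100000 − ½·906·9.57² − 906·9.8·3.51 = 27400 Pa.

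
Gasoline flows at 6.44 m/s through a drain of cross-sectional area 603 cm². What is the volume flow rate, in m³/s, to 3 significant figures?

0.388 m³/s

Q = A·v = 0.0603 m² × 6.44 m/s = 0.388 m³/s.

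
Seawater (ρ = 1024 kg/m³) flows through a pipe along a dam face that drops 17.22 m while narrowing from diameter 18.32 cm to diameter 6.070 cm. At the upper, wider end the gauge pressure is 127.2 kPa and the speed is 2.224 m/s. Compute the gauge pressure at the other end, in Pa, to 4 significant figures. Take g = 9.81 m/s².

By continuity, v₂ = v₁·A₁/A₂ = 2.224·(263.6/28.94) = 20.26 m/s.
Bernoulli: P₁ + ½ρv₁² + ρg h₁ = P₂ + ½ρv₂² + ρg h₂, so P₂ = P₁ + ½ρ(v₁² − v₂²) − ρg(h₂ − h₁).
P₂ = 127200 + ½·1024·(2.224² − 20.26²) − 1024·9.81·(−17.22) = 127200 + (-207600) − (-173000) = 92590 Pa.

P₂ ≈ 92590 Pa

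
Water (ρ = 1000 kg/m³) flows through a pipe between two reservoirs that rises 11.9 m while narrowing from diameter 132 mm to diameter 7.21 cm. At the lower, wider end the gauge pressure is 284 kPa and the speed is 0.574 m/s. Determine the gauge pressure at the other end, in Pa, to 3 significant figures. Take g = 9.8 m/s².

Mass conservation (A₁v₁ = A₂v₂) gives v₂ = 0.574 × 137/40.8 = 1.92 m/s.
Bernoulli: P₁ + ½ρv₁² + ρg h₁ = P₂ + ½ρv₂² + ρg h₂, so P₂ = P₁ + ½ρ(v₁² − v₂²) − ρg(h₂ − h₁).
P₂ = 284000 + ½·1000·(0.574² − 1.92²) − 1000·9.8·(+11.9) = 284000 + (-1690) − (117000) = 166000 Pa.

P₂ ≈ 166000 Pa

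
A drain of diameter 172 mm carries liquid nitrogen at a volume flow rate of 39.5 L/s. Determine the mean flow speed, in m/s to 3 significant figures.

Q = 39.5 L/s = 0.0395 m³/s.
v = Q/A = 0.0395 / 0.0232 = 1.70 m/s.

v ≈ 1.70 m/s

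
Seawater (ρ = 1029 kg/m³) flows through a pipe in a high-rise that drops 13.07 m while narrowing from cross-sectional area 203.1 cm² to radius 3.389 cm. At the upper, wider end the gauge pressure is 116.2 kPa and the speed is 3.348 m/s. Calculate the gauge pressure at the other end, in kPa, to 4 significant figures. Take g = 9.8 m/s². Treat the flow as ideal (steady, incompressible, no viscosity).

P₂ ≈ 71.05 kPa

Continuity gives A₁v₁ = A₂v₂, so v₂ = (203.1 cm²)/(36.08 cm²) × 3.348 m/s = 18.85 m/s.
Applying Bernoulli between the two ends and solving for P₂: P₂ = P₁ + ½ρ(v₁² − v₂²) − ρgΔh.
P₂ = 116200 + ½·1029·(3.348² − 18.85²) − 1029·9.8·(−13.07) = 116200 + (-177000) − (-131800) = 71050 Pa.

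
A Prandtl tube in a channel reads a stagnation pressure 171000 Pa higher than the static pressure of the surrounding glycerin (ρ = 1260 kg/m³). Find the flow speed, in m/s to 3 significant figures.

The dynamic pressure equals the rise in static pressure at the stagnation point: ΔP = ½ρv².
v = √(2ΔP/ρ) = √(2·171000/1260) = 16.5 m/s.

v ≈ 16.5 m/s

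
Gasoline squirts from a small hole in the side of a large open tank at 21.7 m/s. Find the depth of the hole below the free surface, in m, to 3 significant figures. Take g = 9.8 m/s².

Torricelli: v = √(2gh), so h = v²/(2g).
h = 21.7²/(2·9.8) = 471/19.60 = 24.0 m.

24.0 m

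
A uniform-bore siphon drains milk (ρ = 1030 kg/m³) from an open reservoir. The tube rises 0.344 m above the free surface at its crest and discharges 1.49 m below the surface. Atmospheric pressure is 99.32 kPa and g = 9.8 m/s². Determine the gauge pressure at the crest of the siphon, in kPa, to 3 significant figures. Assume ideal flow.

P_gauge ≈ -18.5 kPa

Bernoulli surface→outlet gives ½v² = g·h_out, so v = √(2·9.8·1.49) = 5.40 m/s.
The bore is uniform, so the speed at the crest is the same v. Bernoulli surface→crest: P_atm = P_top + ½ρv² + ρg·h_top.
P_top = 99320 − ½·1030·5.40² − 1030·9.8·0.344 = 80800 Pa. So P_gauge = P_top − P_atm = -18500 Pa.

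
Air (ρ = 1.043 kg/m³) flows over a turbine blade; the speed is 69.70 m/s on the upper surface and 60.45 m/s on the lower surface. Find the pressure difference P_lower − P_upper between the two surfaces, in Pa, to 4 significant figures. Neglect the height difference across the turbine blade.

With negligible Δh, P + ½ρv² is constant, so P_low − P_up = ½ρ(v_up² − v_low²).
ΔP = ½·1.043·(69.70² − 60.45²) = 627.8 Pa.

627.8 Pa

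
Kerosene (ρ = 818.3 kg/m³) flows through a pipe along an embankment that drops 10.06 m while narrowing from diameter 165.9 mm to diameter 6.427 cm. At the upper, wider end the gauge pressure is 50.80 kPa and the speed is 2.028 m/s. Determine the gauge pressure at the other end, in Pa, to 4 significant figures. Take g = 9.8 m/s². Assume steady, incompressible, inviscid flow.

P₂ ≈ 58450 Pa

Mass conservation (A₁v₁ = A₂v₂) gives v₂ = 2.028 × 216.2/32.44 = 13.51 m/s.
Applying Bernoulli between the two ends and solving for P₂: P₂ = P₁ + ½ρ(v₁² − v₂²) − ρgΔh.
P₂ = 50800 + ½·818.3·(2.028² − 13.51²) − 818.3·9.8·(−10.06) = 50800 + (-73030) − (-80670) = 58450 Pa.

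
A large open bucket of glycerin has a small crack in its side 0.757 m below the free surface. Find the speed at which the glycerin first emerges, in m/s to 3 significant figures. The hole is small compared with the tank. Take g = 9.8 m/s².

v ≈ 3.85 m/s

Torricelli's result v = √(2gh) gives v = √(2·9.8·0.757) = 3.85 m/s.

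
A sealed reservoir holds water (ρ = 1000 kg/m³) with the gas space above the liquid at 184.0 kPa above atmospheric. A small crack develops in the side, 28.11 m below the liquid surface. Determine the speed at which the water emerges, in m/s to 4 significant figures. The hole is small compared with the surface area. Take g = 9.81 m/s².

Take point 1 at the surface (v₁ ≈ 0) and point 2 at the hole (at atmospheric pressure). Bernoulli: P₁ + ρg h = P_atm + ½ρv₂².
With P₁ − P_atm = 184000 Pa, v₂ = √(2gh + 2ΔP/ρ) = √(2·9.81·28.11 + 2·184000/1000) = 30.32 m/s.

v = 30.32 m/s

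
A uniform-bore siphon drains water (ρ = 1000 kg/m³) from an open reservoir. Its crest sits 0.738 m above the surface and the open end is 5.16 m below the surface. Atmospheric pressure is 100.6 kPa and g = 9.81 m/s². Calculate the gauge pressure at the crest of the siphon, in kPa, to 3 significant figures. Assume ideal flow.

P_gauge ≈ -57.9 kPa

The outlet speed comes from Torricelli: v = √(2g·5.16) = 10.1 m/s.
With constant cross-section the crest speed equals v; applying Bernoulli from the surface up to the crest, P_top = P_atm − ½ρv² − ρg·h_top.
P_top = 100600 − ½·1000·10.1² − 1000·9.81·0.738 = 42700 Pa. So P_gauge = P_top − P_atm = -57900 Pa.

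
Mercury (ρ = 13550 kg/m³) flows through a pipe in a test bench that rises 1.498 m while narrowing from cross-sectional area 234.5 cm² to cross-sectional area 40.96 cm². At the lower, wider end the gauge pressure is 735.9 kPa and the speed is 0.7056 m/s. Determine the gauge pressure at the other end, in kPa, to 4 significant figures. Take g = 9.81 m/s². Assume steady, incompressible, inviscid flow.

429.6 kPa

Continuity gives A₁v₁ = A₂v₂, so v₂ = (234.5 cm²)/(40.96 cm²) × 0.7056 m/s = 4.040 m/s.
Bernoulli: P₁ + ½ρv₁² + ρg h₁ = P₂ + ½ρv₂² + ρg h₂, so P₂ = P₁ + ½ρ(v₁² − v₂²) − ρg(h₂ − h₁).
P₂ = 735900 + ½·13550·(0.7056² − 4.040²) − 13550·9.81·(+1.498) = 735900 + (-107200) − (199100) = 429600 Pa.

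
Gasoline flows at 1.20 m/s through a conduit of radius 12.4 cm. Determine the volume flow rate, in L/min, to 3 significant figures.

3480 L/min

Q = A·v = 0.0483 m² × 1.20 m/s = 0.0580 m³/s.
Converting: 0.0580 m³/s × 60000 = 3480 L/min.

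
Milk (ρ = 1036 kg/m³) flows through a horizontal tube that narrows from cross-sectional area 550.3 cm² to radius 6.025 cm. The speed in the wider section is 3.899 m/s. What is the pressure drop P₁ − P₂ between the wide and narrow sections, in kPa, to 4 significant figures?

ΔP ≈ 175.5 kPa

Continuity gives A₁v₁ = A₂v₂, so v₂ = (550.3 cm²)/(114.0 cm²) × 3.899 m/s = 18.81 m/s.
With no height change, Bernoulli's equation is P₁ + ½ρv₁² = P₂ + ½ρv₂².
P₁ − P₂ = ½·1036·(18.81² − 3.899²) = ½·1036·338.8 = 175500 Pa.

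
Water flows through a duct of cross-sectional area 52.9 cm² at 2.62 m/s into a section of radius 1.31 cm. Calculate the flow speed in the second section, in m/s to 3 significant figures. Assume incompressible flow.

v₂ ≈ 25.7 m/s

By continuity, v₂ = v₁·A₁/A₂ = 2.62·(52.9/5.39) = 25.7 m/s.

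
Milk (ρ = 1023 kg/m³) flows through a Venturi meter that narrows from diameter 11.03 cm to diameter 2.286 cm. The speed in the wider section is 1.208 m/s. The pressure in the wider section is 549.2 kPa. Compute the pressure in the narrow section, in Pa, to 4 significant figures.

145400 Pa

Continuity gives A₁v₁ = A₂v₂, so v₂ = (95.55 cm²)/(4.104 cm²) × 1.208 m/s = 28.12 m/s.
Bernoulli (h₁ = h₂): P₁ − P₂ = ½ρ(v₂² − v₁²).
P₂ = P₁ − ½ρ(v₂² − v₁²) = 549200 − ½·1023·(28.12² − 1.208²) = 549200 − 403800 = 145400 Pa.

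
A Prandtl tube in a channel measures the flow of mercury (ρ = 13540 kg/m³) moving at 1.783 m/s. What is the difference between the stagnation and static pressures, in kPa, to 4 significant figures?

ΔP ≈ 21.52 kPa

The dynamic pressure equals the rise in static pressure at the stagnation point: ΔP = ½ρv².
ΔP = ½·13540·1.783² = 21520 Pa.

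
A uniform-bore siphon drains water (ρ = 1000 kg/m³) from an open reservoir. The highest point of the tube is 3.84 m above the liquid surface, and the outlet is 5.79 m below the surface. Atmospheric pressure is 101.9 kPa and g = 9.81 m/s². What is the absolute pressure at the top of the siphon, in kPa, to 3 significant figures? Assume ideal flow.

From the surface to the outlet (both open to atmosphere, surface at rest): v = √(2g·h_out) = √(2·9.81·5.79) = 10.7 m/s.
Continuity keeps v the same throughout the tube; from surface to crest, P_atm + 0 = P_top + ½ρv² + ρg·h_top.
P_top = 101900 − ½·1000·10.7² − 1000·9.81·3.84 = 7430 Pa.

P_top ≈ 7.43 kPa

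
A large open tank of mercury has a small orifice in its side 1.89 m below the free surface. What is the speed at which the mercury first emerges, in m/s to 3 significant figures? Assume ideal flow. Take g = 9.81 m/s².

The surface is effectively still and both ends are open, so ½v² = gh and v = √(2·9.81·1.89) = 6.09 m/s.

6.09 m/s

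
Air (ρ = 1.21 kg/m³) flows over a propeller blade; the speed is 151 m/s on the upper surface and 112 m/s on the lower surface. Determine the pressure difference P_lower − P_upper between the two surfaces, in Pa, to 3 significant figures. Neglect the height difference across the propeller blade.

ΔP ≈ 6210 Pa

The pressure is lower where the speed is higher: ΔP = ½ρ(v_up² − v_low²).
ΔP = ½·1.21·(151² − 112²) = 6210 Pa.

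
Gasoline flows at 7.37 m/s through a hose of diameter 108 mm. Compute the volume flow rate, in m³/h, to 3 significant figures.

Q = A·v = 0.00916 m² × 7.37 m/s = 0.0675 m³/s.
Converting: 0.0675 m³/s × 3600 = 243 m³/h.

243 m³/h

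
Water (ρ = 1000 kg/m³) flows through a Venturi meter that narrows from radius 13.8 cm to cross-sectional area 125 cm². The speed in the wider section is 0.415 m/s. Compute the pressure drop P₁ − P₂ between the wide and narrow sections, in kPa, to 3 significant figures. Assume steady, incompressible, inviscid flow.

ΔP = 1.89 kPa

Continuity gives A₁v₁ = A₂v₂, so v₂ = (598 cm²)/(125 cm²) × 0.415 m/s = 1.99 m/s.
Bernoulli (h₁ = h₂): P₁ − P₂ = ½ρ(v₂² − v₁²).
P₁ − P₂ = ½·1000·(1.99² − 0.415²) = ½·1000·3.77 = 1890 Pa.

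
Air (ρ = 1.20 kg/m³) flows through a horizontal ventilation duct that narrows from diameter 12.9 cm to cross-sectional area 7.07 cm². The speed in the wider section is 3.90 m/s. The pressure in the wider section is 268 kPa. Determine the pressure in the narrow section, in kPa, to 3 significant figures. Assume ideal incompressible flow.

The volume flow rate is constant, so v₂ = (A₁/A₂)v₁ = (131/7.07)·3.90 = 72.1 m/s.
Along the horizontal streamline, P + ½ρv² is constant.
P₂ = P₁ − ½ρ(v₂² − v₁²) = 268000 − ½·1.20·(72.1² − 3.90²) = 268000 − 3110 = 265000 Pa.

P₂ ≈ 265 kPa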